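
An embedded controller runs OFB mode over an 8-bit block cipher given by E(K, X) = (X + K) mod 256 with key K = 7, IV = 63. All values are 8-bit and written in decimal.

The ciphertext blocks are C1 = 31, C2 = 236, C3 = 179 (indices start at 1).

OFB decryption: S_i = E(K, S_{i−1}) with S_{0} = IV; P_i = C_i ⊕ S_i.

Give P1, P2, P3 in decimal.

P1: S = E(K, 63) = 70; 31 ⊕ 70 = 89.
P2: S = E(K, 70) = 77; 236 ⊕ 77 = 161.
P3: S = E(K, 77) = 84; 179 ⊕ 84 = 231.

P1 = 89, P2 = 161, P3 = 231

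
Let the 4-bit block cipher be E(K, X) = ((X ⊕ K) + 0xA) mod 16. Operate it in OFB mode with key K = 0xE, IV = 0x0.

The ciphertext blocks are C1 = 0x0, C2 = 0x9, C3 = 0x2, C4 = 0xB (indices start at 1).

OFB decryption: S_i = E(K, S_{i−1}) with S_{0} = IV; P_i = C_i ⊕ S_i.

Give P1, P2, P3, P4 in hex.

P1: S = E(K, 0x0) = 0x8; 0x0 ⊕ 0x8 = 0x8.
P2: S = E(K, 0x8) = 0x0; 0x9 ⊕ 0x0 = 0x9.
P3: S = E(K, 0x0) = 0x8; 0x2 ⊕ 0x8 = 0xA.
P4: S = E(K, 0x8) = 0x0; 0xB ⊕ 0x0 = 0xB.

P1 = 0x8, P2 = 0x9, P3 = 0xA, P4 = 0xB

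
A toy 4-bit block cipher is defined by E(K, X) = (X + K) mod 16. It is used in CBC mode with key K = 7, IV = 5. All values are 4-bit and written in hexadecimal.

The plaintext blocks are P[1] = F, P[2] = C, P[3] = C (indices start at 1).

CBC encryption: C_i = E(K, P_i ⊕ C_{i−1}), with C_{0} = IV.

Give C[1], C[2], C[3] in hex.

C[1]: P[1] ⊕ 5 = A; E(K, A) = 1.
C[2]: P[2] ⊕ 1 = D; E(K, D) = 4.
C[3]: P[3] ⊕ 4 = 8; E(K, 8) = F.

C[1] = 1, C[2] = 4, C[3] = F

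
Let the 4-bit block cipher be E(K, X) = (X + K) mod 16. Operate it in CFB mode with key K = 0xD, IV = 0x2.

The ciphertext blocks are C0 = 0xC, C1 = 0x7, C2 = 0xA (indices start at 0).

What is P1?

P1 = 0xE

CFB decryption: P_i = C_i ⊕ E(K, C_{i−1}), with C_{−1} = IV.
P1: E(K, 0xC) = 0x9; 0x7 ⊕ 0x9 = 0xE.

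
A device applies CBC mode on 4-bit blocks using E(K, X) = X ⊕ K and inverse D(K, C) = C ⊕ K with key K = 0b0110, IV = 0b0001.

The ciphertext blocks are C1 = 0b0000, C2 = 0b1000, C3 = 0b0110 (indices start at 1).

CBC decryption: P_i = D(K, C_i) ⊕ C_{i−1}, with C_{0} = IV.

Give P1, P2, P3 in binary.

P1 = 0b0111, P2 = 0b1110, P3 = 0b1000

P1: D(K, 0b0000) = 0b0110; 0b0110 ⊕ 0b0001 = 0b0111.
P2: D(K, 0b1000) = 0b1110; 0b1110 ⊕ 0b0000 = 0b1110.
P3: D(K, 0b0110) = 0b0000; 0b0000 ⊕ 0b1000 = 0b1000.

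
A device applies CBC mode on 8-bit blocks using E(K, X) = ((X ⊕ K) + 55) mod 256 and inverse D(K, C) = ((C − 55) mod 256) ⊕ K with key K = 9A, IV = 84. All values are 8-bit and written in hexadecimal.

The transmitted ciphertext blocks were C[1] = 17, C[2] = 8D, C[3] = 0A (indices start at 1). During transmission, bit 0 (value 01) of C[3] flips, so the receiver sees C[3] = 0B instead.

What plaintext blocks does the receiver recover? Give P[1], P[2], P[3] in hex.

P[1] = DC, P[2] = B5, P[3] = A1

CBC decryption: P_i = D(K, C_i) ⊕ C_{i−1}, with C_{0} = IV.
Only C[3] changed, to 0B. In CBC, a change in C_i garbles P_i and flips the same bit in P_{i+1}. Decrypting the received ciphertext:
P[1]: D(K, 17) = 58; 58 ⊕ 84 = DC.
P[2]: D(K, 8D) = A2; A2 ⊕ 17 = B5.
P[3]: D(K, 0B) = 2C; 2C ⊕ 8D = A1.
Blocks that differ from the original plaintext: P[3].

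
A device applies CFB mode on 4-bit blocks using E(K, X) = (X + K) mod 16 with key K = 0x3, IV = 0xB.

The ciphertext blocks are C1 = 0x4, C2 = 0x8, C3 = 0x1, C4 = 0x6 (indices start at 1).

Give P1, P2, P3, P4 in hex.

CFB decryption: P_i = C_i ⊕ E(K, C_{i−1}), with C_{0} = IV.
P1: E(K, 0xB) = 0xE; 0x4 ⊕ 0xE = 0xA.
P2: E(K, 0x4) = 0x7; 0x8 ⊕ 0x7 = 0xF.
P3: E(K, 0x8) = 0xB; 0x1 ⊕ 0xB = 0xA.
P4: E(K, 0x1) = 0x4; 0x6 ⊕ 0x4 = 0x2.

P1 = 0xA, P2 = 0xF, P3 = 0xA, P4 = 0x2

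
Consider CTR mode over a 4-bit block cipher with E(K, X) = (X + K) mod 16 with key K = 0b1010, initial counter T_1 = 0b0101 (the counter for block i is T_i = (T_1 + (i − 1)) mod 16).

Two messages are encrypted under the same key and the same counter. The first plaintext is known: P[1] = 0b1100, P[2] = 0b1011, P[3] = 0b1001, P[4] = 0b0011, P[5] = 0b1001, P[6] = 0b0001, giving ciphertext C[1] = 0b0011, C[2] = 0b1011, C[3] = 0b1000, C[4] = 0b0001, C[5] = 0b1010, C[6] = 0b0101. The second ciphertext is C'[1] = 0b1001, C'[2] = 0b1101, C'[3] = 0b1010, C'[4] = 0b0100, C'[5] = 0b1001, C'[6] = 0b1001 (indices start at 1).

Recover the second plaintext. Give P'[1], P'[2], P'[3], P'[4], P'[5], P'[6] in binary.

P'[1] = 0b0110, P'[2] = 0b1101, P'[3] = 0b1011, P'[4] = 0b0110, P'[5] = 0b1010, P'[6] = 0b1101

In CTR with a reused counter, both messages share the same keystream S_i, so C_i ⊕ C'_i = P_i ⊕ P'_i and thus P'_i = P_i ⊕ C_i ⊕ C'_i.
P'[1]: 0b1100 ⊕ 0b0011 ⊕ 0b1001 = 0b0110.
P'[2]: 0b1011 ⊕ 0b1011 ⊕ 0b1101 = 0b1101.
P'[3]: 0b1001 ⊕ 0b1000 ⊕ 0b1010 = 0b1011.
P'[4]: 0b0011 ⊕ 0b0001 ⊕ 0b0100 = 0b0110.
P'[5]: 0b1001 ⊕ 0b1010 ⊕ 0b1001 = 0b1010.
P'[6]: 0b0001 ⊕ 0b0101 ⊕ 0b1001 = 0b1101.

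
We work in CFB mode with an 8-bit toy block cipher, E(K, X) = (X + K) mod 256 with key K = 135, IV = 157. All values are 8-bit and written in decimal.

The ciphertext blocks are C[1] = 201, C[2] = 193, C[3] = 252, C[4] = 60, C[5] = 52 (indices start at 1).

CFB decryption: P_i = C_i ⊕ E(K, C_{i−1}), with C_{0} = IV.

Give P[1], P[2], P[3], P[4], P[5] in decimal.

P[1] = 237, P[2] = 145, P[3] = 180, P[4] = 191, P[5] = 247

P[1]: E(K, 157) = 36; 201 ⊕ 36 = 237.
P[2]: E(K, 201) = 80; 193 ⊕ 80 = 145.
P[3]: E(K, 193) = 72; 252 ⊕ 72 = 180.
P[4]: E(K, 252) = 131; 60 ⊕ 131 = 191.
P[5]: E(K, 60) = 195; 52 ⊕ 195 = 247.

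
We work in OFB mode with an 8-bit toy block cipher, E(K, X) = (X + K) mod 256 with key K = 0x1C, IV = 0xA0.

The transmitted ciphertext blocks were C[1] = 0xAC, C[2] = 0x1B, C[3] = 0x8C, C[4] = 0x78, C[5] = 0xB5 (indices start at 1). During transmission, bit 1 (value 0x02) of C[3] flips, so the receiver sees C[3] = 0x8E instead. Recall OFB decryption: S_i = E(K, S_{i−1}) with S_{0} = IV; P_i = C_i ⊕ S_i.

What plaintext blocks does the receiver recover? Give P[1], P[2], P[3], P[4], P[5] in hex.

P[1] = 0x10, P[2] = 0xC3, P[3] = 0x7A, P[4] = 0x68, P[5] = 0x99

Only C[3] changed, to 0x8E. In OFB, a change in C_i flips the same bit in P_i only; the keystream is unaffected. Decrypting the received ciphertext:
P[1]: S = E(K, 0xA0) = 0xBC; 0xAC ⊕ 0xBC = 0x10.
P[2]: S = E(K, 0xBC) = 0xD8; 0x1B ⊕ 0xD8 = 0xC3.
P[3]: S = E(K, 0xD8) = 0xF4; 0x8E ⊕ 0xF4 = 0x7A.
P[4]: S = E(K, 0xF4) = 0x10; 0x78 ⊕ 0x10 = 0x68.
P[5]: S = E(K, 0x10) = 0x2C; 0xB5 ⊕ 0x2C = 0x99.
Blocks that differ from the original plaintext: P[3].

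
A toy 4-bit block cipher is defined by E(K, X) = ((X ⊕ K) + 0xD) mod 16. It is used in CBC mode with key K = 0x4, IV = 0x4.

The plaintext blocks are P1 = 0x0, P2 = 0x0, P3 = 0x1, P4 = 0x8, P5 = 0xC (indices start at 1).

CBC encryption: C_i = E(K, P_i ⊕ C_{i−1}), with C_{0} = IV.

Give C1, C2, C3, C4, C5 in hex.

C1 = 0xD, C2 = 0x6, C3 = 0x0, C4 = 0x9, C5 = 0xE

C1: P1 ⊕ 0x4 = 0x4; E(K, 0x4) = 0xD.
C2: P2 ⊕ 0xD = 0xD; E(K, 0xD) = 0x6.
C3: P3 ⊕ 0x6 = 0x7; E(K, 0x7) = 0x0.
C4: P4 ⊕ 0x0 = 0x8; E(K, 0x8) = 0x9.
C5: P5 ⊕ 0x9 = 0x5; E(K, 0x5) = 0xE.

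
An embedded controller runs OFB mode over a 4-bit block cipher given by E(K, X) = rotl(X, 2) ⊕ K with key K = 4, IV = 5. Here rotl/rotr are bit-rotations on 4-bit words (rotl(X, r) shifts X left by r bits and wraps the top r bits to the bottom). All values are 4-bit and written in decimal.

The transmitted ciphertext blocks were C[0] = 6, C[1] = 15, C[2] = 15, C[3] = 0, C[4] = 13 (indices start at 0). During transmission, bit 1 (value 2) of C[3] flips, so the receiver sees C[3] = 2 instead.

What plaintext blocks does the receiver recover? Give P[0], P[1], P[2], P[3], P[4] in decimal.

OFB decryption: S_i = E(K, S_{i−1}) with S_{−1} = IV; P_i = C_i ⊕ S_i.
Only C[3] changed, to 2. In OFB, a change in C_i flips the same bit in P_i only; the keystream is unaffected. Decrypting the received ciphertext:
P[0]: S = E(K, 5) = 1; 6 ⊕ 1 = 7.
P[1]: S = E(K, 1) = 0; 15 ⊕ 0 = 15.
P[2]: S = E(K, 0) = 4; 15 ⊕ 4 = 11.
P[3]: S = E(K, 4) = 5; 2 ⊕ 5 = 7.
P[4]: S = E(K, 5) = 1; 13 ⊕ 1 = 12.
Blocks that differ from the original plaintext: P[3].

P[0] = 7, P[1] = 15, P[2] = 11, P[3] = 7, P[4] = 12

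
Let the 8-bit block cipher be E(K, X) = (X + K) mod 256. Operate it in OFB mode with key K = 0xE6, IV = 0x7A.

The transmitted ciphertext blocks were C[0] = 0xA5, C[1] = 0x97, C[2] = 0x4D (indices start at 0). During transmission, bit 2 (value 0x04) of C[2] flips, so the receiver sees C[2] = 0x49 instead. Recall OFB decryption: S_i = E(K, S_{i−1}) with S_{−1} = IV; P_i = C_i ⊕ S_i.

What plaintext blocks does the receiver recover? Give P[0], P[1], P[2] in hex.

Only C[2] changed, to 0x49. In OFB, a change in C_i flips the same bit in P_i only; the keystream is unaffected. Decrypting the received ciphertext:
P[0]: S = E(K, 0x7A) = 0x60; 0xA5 ⊕ 0x60 = 0xC5.
P[1]: S = E(K, 0x60) = 0x46; 0x97 ⊕ 0x46 = 0xD1.
P[2]: S = E(K, 0x46) = 0x2C; 0x49 ⊕ 0x2C = 0x65.
Blocks that differ from the original plaintext: P[2].

P[0] = 0xC5, P[1] = 0xD1, P[2] = 0x65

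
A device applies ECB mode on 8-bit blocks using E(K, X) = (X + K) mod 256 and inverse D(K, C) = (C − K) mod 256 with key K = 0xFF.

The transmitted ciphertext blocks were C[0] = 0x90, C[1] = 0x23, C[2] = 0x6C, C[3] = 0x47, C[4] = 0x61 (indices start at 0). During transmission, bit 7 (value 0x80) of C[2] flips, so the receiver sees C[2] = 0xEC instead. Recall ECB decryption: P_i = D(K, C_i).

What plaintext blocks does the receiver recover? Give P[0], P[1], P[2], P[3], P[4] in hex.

Only C[2] changed, to 0xEC. In ECB, a change in C_i affects only P_i. Decrypting the received ciphertext:
P[0]: D(K, 0x90) = 0x91.
P[1]: D(K, 0x23) = 0x24.
P[2]: D(K, 0xEC) = 0xED.
P[3]: D(K, 0x47) = 0x48.
P[4]: D(K, 0x61) = 0x62.
Blocks that differ from the original plaintext: P[2].

P[0] = 0x91, P[1] = 0x24, P[2] = 0xED, P[3] = 0x48, P[4] = 0x62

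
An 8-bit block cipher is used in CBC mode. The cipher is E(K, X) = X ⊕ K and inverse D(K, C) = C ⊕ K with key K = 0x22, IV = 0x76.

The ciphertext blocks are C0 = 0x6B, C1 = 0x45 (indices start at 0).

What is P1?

CBC decryption: P_i = D(K, C_i) ⊕ C_{i−1}, with C_{−1} = IV.
P1: D(K, 0x45) = 0x67; 0x67 ⊕ 0x6B = 0x0C.

P1 = 0x0C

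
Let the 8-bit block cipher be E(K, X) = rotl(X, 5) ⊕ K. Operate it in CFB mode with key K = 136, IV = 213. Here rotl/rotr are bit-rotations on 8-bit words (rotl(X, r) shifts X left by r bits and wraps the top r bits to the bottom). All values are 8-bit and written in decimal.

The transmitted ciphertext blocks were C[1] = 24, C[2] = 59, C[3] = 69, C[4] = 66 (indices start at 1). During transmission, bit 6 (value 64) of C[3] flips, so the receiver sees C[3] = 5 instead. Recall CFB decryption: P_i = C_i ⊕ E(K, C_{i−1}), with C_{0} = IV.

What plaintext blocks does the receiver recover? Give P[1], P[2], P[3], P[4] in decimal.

P[1] = 42, P[2] = 176, P[3] = 234, P[4] = 106

Only C[3] changed, to 5. In CFB, a change in C_i flips the same bit in P_i and garbles P_{i+1}. Decrypting the received ciphertext:
P[1]: E(K, 213) = 50; 24 ⊕ 50 = 42.
P[2]: E(K, 24) = 139; 59 ⊕ 139 = 176.
P[3]: E(K, 59) = 239; 5 ⊕ 239 = 234.
P[4]: E(K, 5) = 40; 66 ⊕ 40 = 106.
Blocks that differ from the original plaintext: P[3], P[4].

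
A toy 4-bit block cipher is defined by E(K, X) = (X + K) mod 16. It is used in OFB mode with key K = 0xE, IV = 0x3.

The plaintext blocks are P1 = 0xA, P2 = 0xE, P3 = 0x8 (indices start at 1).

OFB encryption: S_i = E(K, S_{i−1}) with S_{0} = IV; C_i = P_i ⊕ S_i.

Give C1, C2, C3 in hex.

C1 = 0xB, C2 = 0x1, C3 = 0x5

C1: S = E(K, 0x3) = 0x1; 0xA ⊕ 0x1 = 0xB.
C2: S = E(K, 0x1) = 0xF; 0xE ⊕ 0xF = 0x1.
C3: S = E(K, 0xF) = 0xD; 0x8 ⊕ 0xD = 0x5.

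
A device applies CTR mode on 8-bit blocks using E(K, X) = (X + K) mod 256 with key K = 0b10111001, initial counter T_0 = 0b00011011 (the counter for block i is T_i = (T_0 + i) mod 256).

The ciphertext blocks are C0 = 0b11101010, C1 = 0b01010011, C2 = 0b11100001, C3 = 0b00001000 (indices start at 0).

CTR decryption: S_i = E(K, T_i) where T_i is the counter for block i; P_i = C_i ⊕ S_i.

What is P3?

P3 = 0b11011111

P3: T = 0b00011110, S = E(K, T) = 0b11010111; 0b00001000 ⊕ 0b11010111 = 0b11011111.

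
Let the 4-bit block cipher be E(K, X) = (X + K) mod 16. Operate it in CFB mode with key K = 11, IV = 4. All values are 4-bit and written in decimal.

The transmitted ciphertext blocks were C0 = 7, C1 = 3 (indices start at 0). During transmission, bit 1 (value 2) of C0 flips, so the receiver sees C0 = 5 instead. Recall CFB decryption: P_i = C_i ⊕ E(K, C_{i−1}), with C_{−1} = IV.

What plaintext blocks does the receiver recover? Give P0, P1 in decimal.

Only C0 changed, to 5. In CFB, a change in C_i flips the same bit in P_i and garbles P_{i+1}. Decrypting the received ciphertext:
P0: E(K, 4) = 15; 5 ⊕ 15 = 10.
P1: E(K, 5) = 0; 3 ⊕ 0 = 3.
Blocks that differ from the original plaintext: P0, P1.

P0 = 10, P1 = 3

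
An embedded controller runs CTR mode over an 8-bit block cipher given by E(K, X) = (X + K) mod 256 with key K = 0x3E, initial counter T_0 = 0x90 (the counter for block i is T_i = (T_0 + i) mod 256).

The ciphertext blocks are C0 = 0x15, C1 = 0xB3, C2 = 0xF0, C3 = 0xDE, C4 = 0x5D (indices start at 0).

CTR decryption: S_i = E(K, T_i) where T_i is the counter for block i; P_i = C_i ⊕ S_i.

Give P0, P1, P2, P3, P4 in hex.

P0: T = 0x90, S = E(K, T) = 0xCE; 0x15 ⊕ 0xCE = 0xDB.
P1: T = 0x91, S = E(K, T) = 0xCF; 0xB3 ⊕ 0xCF = 0x7C.
P2: T = 0x92, S = E(K, T) = 0xD0; 0xF0 ⊕ 0xD0 = 0x20.
P3: T = 0x93, S = E(K, T) = 0xD1; 0xDE ⊕ 0xD1 = 0x0F.
P4: T = 0x94, S = E(K, T) = 0xD2; 0x5D ⊕ 0xD2 = 0x8F.

P0 = 0xDB, P1 = 0x7C, P2 = 0x20, P3 = 0x0F, P4 = 0x8F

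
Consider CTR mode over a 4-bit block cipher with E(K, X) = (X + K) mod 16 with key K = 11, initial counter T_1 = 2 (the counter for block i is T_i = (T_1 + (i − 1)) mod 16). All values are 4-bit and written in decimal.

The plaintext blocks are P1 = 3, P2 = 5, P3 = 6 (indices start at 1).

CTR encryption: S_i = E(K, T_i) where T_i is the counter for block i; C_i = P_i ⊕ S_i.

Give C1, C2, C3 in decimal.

C1 = 14, C2 = 11, C3 = 9

C1: T = 2, S = E(K, T) = 13; 3 ⊕ 13 = 14.
C2: T = 3, S = E(K, T) = 14; 5 ⊕ 14 = 11.
C3: T = 4, S = E(K, T) = 15; 6 ⊕ 15 = 9.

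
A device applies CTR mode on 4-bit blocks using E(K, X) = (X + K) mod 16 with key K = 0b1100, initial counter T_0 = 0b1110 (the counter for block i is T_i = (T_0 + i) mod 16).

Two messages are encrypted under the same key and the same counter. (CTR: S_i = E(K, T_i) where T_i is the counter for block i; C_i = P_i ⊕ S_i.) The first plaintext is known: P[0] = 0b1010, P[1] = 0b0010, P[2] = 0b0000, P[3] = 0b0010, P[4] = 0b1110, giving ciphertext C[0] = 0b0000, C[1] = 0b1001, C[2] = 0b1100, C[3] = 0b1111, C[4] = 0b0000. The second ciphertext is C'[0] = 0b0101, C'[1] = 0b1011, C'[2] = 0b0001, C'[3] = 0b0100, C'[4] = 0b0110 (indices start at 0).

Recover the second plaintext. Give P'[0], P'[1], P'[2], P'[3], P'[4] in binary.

P'[0] = 0b1111, P'[1] = 0b0000, P'[2] = 0b1101, P'[3] = 0b1001, P'[4] = 0b1000

In CTR with a reused counter, both messages share the same keystream S_i, so C_i ⊕ C'_i = P_i ⊕ P'_i and thus P'_i = P_i ⊕ C_i ⊕ C'_i.
P'[0]: 0b1010 ⊕ 0b0000 ⊕ 0b0101 = 0b1111.
P'[1]: 0b0010 ⊕ 0b1001 ⊕ 0b1011 = 0b0000.
P'[2]: 0b0000 ⊕ 0b1100 ⊕ 0b0001 = 0b1101.
P'[3]: 0b0010 ⊕ 0b1111 ⊕ 0b0100 = 0b1001.
P'[4]: 0b1110 ⊕ 0b0000 ⊕ 0b0110 = 0b1000.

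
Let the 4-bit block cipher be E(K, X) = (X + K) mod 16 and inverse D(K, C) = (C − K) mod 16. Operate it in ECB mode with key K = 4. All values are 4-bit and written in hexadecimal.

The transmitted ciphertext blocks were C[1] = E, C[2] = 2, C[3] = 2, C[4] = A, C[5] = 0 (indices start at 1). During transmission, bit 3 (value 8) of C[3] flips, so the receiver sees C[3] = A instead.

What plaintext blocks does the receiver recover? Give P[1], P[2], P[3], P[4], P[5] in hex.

P[1] = A, P[2] = E, P[3] = 6, P[4] = 6, P[5] = C

ECB decryption: P_i = D(K, C_i).
Only C[3] changed, to A. In ECB, a change in C_i affects only P_i. Decrypting the received ciphertext:
P[1]: D(K, E) = A.
P[2]: D(K, 2) = E.
P[3]: D(K, A) = 6.
P[4]: D(K, A) = 6.
P[5]: D(K, 0) = C.
Blocks that differ from the original plaintext: P[3].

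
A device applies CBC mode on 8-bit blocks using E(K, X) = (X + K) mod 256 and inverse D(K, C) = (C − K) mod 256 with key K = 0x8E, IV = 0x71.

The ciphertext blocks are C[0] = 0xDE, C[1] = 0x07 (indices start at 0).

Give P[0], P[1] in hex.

CBC decryption: P_i = D(K, C_i) ⊕ C_{i−1}, with C_{−1} = IV.
P[0]: D(K, 0xDE) = 0x50; 0x50 ⊕ 0x71 = 0x21.
P[1]: D(K, 0x07) = 0x79; 0x79 ⊕ 0xDE = 0xA7.

P[0] = 0x21, P[1] = 0xA7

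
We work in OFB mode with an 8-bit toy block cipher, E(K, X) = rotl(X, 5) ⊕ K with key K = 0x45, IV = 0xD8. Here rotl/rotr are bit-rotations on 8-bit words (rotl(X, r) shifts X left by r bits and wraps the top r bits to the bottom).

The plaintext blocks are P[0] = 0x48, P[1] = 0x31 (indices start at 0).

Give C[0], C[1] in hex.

OFB encryption: S_i = E(K, S_{i−1}) with S_{−1} = IV; C_i = P_i ⊕ S_i.
C[0]: S = E(K, 0xD8) = 0x5E; 0x48 ⊕ 0x5E = 0x16.
C[1]: S = E(K, 0x5E) = 0x8E; 0x31 ⊕ 0x8E = 0xBF.

C[0] = 0x16, C[1] = 0xBF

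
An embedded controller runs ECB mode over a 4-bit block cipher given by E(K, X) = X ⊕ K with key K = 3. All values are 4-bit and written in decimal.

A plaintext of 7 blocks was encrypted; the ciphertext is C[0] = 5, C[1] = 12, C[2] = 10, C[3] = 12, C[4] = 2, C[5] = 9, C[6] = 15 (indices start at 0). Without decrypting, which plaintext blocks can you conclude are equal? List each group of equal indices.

ECB encrypts each block independently with the same key, so equal ciphertext blocks imply equal plaintext blocks.
C[1] = C[3] = 12, so P[1] = P[3].

P[1] = P[3]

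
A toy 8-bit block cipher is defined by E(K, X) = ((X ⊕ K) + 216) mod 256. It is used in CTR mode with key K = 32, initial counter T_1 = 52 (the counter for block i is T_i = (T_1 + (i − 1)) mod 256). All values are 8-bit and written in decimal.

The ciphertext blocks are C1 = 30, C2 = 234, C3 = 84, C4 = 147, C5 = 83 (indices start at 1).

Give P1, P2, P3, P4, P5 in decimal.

P1 = 242, P2 = 7, P3 = 186, P4 = 124, P5 = 163

CTR decryption: S_i = E(K, T_i) where T_i is the counter for block i; P_i = C_i ⊕ S_i.
P1: T = 52, S = E(K, T) = 236; 30 ⊕ 236 = 242.
P2: T = 53, S = E(K, T) = 237; 234 ⊕ 237 = 7.
P3: T = 54, S = E(K, T) = 238; 84 ⊕ 238 = 186.
P4: T = 55, S = E(K, T) = 239; 147 ⊕ 239 = 124.
P5: T = 56, S = E(K, T) = 240; 83 ⊕ 240 = 163.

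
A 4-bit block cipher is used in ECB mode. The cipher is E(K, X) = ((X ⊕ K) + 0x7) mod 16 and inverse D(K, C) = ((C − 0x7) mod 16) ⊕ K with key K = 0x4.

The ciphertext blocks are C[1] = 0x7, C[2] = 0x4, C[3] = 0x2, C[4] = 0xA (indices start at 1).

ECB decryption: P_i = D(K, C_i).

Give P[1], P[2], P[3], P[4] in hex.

P[1] = 0x4, P[2] = 0x9, P[3] = 0xF, P[4] = 0x7

P[1]: D(K, 0x7) = 0x4.
P[2]: D(K, 0x4) = 0x9.
P[3]: D(K, 0x2) = 0xF.
P[4]: D(K, 0xA) = 0x7.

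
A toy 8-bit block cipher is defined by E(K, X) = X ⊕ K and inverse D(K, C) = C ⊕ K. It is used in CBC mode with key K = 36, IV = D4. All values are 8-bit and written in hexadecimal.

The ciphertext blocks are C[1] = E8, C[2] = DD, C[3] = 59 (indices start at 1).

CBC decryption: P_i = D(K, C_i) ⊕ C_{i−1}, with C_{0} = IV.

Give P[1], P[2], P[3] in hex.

P[1] = 0A, P[2] = 03, P[3] = B2

P[1]: D(K, E8) = DE; DE ⊕ D4 = 0A.
P[2]: D(K, DD) = EB; EB ⊕ E8 = 03.
P[3]: D(K, 59) = 6F; 6F ⊕ DD = B2.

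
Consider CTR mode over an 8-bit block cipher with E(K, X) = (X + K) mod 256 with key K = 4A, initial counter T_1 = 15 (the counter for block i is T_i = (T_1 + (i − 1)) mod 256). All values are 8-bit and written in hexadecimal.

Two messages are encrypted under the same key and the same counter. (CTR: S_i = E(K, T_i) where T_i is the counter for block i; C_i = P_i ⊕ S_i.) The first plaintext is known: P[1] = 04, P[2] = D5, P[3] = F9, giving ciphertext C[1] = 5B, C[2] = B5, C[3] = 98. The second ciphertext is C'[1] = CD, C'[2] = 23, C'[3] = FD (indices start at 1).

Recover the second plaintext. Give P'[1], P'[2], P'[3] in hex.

In CTR with a reused counter, both messages share the same keystream S_i, so C_i ⊕ C'_i = P_i ⊕ P'_i and thus P'_i = P_i ⊕ C_i ⊕ C'_i.
P'[1]: 04 ⊕ 5B ⊕ CD = 92.
P'[2]: D5 ⊕ B5 ⊕ 23 = 43.
P'[3]: F9 ⊕ 98 ⊕ FD = 9C.

P'[1] = 92, P'[2] = 43, P'[3] = 9C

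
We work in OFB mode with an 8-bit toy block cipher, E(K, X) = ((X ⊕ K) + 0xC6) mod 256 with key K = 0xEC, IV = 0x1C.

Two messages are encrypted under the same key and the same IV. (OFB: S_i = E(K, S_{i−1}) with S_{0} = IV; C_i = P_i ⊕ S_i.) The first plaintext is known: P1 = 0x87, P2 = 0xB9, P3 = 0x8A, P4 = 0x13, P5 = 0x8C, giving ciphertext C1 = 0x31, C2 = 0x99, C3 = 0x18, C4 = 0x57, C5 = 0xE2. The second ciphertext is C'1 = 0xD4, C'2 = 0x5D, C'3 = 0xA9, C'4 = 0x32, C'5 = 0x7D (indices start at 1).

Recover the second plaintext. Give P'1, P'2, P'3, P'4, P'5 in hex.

In OFB with a reused IV, both messages share the same keystream S_i, so C_i ⊕ C'_i = P_i ⊕ P'_i and thus P'_i = P_i ⊕ C_i ⊕ C'_i.
P'1: 0x87 ⊕ 0x31 ⊕ 0xD4 = 0x62.
P'2: 0xB9 ⊕ 0x99 ⊕ 0x5D = 0x7D.
P'3: 0x8A ⊕ 0x18 ⊕ 0xA9 = 0x3B.
P'4: 0x13 ⊕ 0x57 ⊕ 0x32 = 0x76.
P'5: 0x8C ⊕ 0xE2 ⊕ 0x7D = 0x13.

P'1 = 0x62, P'2 = 0x7D, P'3 = 0x3B, P'4 = 0x76, P'5 = 0x13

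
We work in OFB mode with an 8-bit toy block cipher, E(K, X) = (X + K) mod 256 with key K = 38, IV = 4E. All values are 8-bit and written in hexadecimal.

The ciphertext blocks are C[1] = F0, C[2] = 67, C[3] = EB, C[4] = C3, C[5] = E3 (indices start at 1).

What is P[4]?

OFB decryption: S_i = E(K, S_{i−1}) with S_{0} = IV; P_i = C_i ⊕ S_i.
P[1]: S = E(K, 4E) = 86; F0 ⊕ 86 = 76.
P[2]: S = E(K, 86) = BE; 67 ⊕ BE = D9.
P[3]: S = E(K, BE) = F6; EB ⊕ F6 = 1D.
P[4]: S = E(K, F6) = 2E; C3 ⊕ 2E = ED.

P[4] = ED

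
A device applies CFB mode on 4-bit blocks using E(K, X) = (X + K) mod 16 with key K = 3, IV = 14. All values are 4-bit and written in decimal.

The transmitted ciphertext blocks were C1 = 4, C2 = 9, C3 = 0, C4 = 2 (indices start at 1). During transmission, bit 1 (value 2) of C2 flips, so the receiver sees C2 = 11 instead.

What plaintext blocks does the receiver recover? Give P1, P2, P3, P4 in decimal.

CFB decryption: P_i = C_i ⊕ E(K, C_{i−1}), with C_{0} = IV.
Only C2 changed, to 11. In CFB, a change in C_i flips the same bit in P_i and garbles P_{i+1}. Decrypting the received ciphertext:
P1: E(K, 14) = 1; 4 ⊕ 1 = 5.
P2: E(K, 4) = 7; 11 ⊕ 7 = 12.
P3: E(K, 11) = 14; 0 ⊕ 14 = 14.
P4: E(K, 0) = 3; 2 ⊕ 3 = 1.
Blocks that differ from the original plaintext: P2, P3.

P1 = 5, P2 = 12, P3 = 14, P4 = 1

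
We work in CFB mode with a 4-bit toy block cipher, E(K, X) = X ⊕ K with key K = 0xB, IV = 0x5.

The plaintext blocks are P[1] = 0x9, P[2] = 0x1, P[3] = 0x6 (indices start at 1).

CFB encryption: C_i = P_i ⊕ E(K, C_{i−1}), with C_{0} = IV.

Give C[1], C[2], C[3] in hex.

C[1]: E(K, 0x5) = 0xE; 0x9 ⊕ 0xE = 0x7.
C[2]: E(K, 0x7) = 0xC; 0x1 ⊕ 0xC = 0xD.
C[3]: E(K, 0xD) = 0x6; 0x6 ⊕ 0x6 = 0x0.

C[1] = 0x7, C[2] = 0xD, C[3] = 0x0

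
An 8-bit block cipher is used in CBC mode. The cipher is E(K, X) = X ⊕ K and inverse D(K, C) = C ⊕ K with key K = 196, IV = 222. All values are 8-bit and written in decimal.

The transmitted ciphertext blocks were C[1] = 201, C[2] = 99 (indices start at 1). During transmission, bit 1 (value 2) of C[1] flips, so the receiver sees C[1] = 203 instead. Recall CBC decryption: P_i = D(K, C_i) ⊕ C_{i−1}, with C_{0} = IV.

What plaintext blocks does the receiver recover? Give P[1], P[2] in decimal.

P[1] = 209, P[2] = 108

Only C[1] changed, to 203. In CBC, a change in C_i garbles P_i and flips the same bit in P_{i+1}. Decrypting the received ciphertext:
P[1]: D(K, 203) = 15; 15 ⊕ 222 = 209.
P[2]: D(K, 99) = 167; 167 ⊕ 203 = 108.
Blocks that differ from the original plaintext: P[1], P[2].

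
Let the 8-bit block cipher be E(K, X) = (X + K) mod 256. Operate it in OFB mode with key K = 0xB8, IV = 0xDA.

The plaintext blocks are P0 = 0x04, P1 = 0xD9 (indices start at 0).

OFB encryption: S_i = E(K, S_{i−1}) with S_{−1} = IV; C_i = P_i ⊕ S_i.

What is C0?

C0 = 0x96

C0: S = E(K, 0xDA) = 0x92; 0x04 ⊕ 0x92 = 0x96.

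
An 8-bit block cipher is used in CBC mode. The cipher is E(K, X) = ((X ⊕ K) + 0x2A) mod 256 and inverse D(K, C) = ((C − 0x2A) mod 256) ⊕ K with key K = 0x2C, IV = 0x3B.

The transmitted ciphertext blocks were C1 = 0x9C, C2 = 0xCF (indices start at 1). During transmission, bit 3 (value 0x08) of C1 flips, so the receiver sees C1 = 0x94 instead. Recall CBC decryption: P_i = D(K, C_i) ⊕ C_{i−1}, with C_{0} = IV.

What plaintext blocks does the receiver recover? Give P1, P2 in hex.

P1 = 0x7D, P2 = 0x1D

Only C1 changed, to 0x94. In CBC, a change in C_i garbles P_i and flips the same bit in P_{i+1}. Decrypting the received ciphertext:
P1: D(K, 0x94) = 0x46; 0x46 ⊕ 0x3B = 0x7D.
P2: D(K, 0xCF) = 0x89; 0x89 ⊕ 0x94 = 0x1D.
Blocks that differ from the original plaintext: P1, P2.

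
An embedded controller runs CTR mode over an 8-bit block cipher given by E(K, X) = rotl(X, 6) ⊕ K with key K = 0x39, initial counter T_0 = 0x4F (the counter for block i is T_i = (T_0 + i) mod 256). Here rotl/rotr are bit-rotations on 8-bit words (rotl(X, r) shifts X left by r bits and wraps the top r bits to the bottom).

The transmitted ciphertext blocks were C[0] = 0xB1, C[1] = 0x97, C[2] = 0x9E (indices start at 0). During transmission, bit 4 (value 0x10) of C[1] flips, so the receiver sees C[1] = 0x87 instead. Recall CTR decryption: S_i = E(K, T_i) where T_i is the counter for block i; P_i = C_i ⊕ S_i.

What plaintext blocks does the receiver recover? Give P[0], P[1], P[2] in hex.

Only C[1] changed, to 0x87. In CTR, a change in C_i flips the same bit in P_i only; the keystream is unaffected. Decrypting the received ciphertext:
P[0]: T = 0x4F, S = E(K, T) = 0xEA; 0xB1 ⊕ 0xEA = 0x5B.
P[1]: T = 0x50, S = E(K, T) = 0x2D; 0x87 ⊕ 0x2D = 0xAA.
P[2]: T = 0x51, S = E(K, T) = 0x6D; 0x9E ⊕ 0x6D = 0xF3.
Blocks that differ from the original plaintext: P[1].

P[0] = 0x5B, P[1] = 0xAA, P[2] = 0xF3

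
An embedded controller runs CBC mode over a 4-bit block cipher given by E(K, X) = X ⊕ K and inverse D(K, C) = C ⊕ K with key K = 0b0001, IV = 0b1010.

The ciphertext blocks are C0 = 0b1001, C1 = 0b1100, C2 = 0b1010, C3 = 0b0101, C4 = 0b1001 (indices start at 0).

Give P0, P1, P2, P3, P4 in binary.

P0 = 0b0010, P1 = 0b0100, P2 = 0b0111, P3 = 0b1110, P4 = 0b1101

CBC decryption: P_i = D(K, C_i) ⊕ C_{i−1}, with C_{−1} = IV.
P0: D(K, 0b1001) = 0b1000; 0b1000 ⊕ 0b1010 = 0b0010.
P1: D(K, 0b1100) = 0b1101; 0b1101 ⊕ 0b1001 = 0b0100.
P2: D(K, 0b1010) = 0b1011; 0b1011 ⊕ 0b1100 = 0b0111.
P3: D(K, 0b0101) = 0b0100; 0b0100 ⊕ 0b1010 = 0b1110.
P4: D(K, 0b1001) = 0b1000; 0b1000 ⊕ 0b0101 = 0b1101.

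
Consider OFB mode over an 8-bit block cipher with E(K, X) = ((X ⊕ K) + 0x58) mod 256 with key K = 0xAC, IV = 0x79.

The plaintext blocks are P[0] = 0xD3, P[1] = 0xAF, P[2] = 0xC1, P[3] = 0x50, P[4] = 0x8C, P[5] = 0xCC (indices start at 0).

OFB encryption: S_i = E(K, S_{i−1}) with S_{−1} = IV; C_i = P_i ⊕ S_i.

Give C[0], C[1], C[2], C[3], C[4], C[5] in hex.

C[0]: S = E(K, 0x79) = 0x2D; 0xD3 ⊕ 0x2D = 0xFE.
C[1]: S = E(K, 0x2D) = 0xD9; 0xAF ⊕ 0xD9 = 0x76.
C[2]: S = E(K, 0xD9) = 0xCD; 0xC1 ⊕ 0xCD = 0x0C.
C[3]: S = E(K, 0xCD) = 0xB9; 0x50 ⊕ 0xB9 = 0xE9.
C[4]: S = E(K, 0xB9) = 0x6D; 0x8C ⊕ 0x6D = 0xE1.
C[5]: S = E(K, 0x6D) = 0x19; 0xCC ⊕ 0x19 = 0xD5.

C[0] = 0xFE, C[1] = 0x76, C[2] = 0x0C, C[3] = 0xE9, C[4] = 0xE1, C[5] = 0xD5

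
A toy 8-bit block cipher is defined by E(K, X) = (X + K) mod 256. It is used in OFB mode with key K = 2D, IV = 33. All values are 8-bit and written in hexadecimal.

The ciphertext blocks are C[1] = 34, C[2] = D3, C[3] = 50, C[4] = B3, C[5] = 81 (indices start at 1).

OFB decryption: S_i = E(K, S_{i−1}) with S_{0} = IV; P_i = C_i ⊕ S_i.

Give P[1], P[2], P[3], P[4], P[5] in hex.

P[1]: S = E(K, 33) = 60; 34 ⊕ 60 = 54.
P[2]: S = E(K, 60) = 8D; D3 ⊕ 8D = 5E.
P[3]: S = E(K, 8D) = BA; 50 ⊕ BA = EA.
P[4]: S = E(K, BA) = E7; B3 ⊕ E7 = 54.
P[5]: S = E(K, E7) = 14; 81 ⊕ 14 = 95.

P[1] = 54, P[2] = 5E, P[3] = EA, P[4] = 54, P[5] = 95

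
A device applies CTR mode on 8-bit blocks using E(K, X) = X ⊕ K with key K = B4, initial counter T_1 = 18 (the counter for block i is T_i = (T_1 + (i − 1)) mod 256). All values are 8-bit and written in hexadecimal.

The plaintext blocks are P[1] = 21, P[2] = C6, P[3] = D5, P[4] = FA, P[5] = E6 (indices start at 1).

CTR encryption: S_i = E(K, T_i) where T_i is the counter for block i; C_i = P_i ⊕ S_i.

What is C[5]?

C[1]: T = 18, S = E(K, T) = AC; 21 ⊕ AC = 8D.
C[2]: T = 19, S = E(K, T) = AD; C6 ⊕ AD = 6B.
C[3]: T = 1A, S = E(K, T) = AE; D5 ⊕ AE = 7B.
C[4]: T = 1B, S = E(K, T) = AF; FA ⊕ AF = 55.
C[5]: T = 1C, S = E(K, T) = A8; E6 ⊕ A8 = 4E.

C[5] = 4E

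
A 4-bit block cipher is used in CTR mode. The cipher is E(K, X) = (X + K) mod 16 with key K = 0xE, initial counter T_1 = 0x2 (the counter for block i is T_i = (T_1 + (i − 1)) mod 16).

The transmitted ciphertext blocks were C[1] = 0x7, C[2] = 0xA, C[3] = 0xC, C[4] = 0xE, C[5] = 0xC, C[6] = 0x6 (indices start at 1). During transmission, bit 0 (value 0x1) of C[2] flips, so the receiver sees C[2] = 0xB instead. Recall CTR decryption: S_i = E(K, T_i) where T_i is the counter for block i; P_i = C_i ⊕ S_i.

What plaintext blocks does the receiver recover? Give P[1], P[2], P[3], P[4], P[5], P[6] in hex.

P[1] = 0x7, P[2] = 0xA, P[3] = 0xE, P[4] = 0xD, P[5] = 0x8, P[6] = 0x3

Only C[2] changed, to 0xB. In CTR, a change in C_i flips the same bit in P_i only; the keystream is unaffected. Decrypting the received ciphertext:
P[1]: T = 0x2, S = E(K, T) = 0x0; 0x7 ⊕ 0x0 = 0x7.
P[2]: T = 0x3, S = E(K, T) = 0x1; 0xB ⊕ 0x1 = 0xA.
P[3]: T = 0x4, S = E(K, T) = 0x2; 0xC ⊕ 0x2 = 0xE.
P[4]: T = 0x5, S = E(K, T) = 0x3; 0xE ⊕ 0x3 = 0xD.
P[5]: T = 0x6, S = E(K, T) = 0x4; 0xC ⊕ 0x4 = 0x8.
P[6]: T = 0x7, S = E(K, T) = 0x5; 0x6 ⊕ 0x5 = 0x3.
Blocks that differ from the original plaintext: P[2].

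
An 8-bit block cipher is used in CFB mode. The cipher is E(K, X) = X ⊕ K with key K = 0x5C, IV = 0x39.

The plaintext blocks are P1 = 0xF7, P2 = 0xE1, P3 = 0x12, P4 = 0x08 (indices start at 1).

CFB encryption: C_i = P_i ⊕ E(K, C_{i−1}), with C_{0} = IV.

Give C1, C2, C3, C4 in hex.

C1 = 0x92, C2 = 0x2F, C3 = 0x61, C4 = 0x35

C1: E(K, 0x39) = 0x65; 0xF7 ⊕ 0x65 = 0x92.
C2: E(K, 0x92) = 0xCE; 0xE1 ⊕ 0xCE = 0x2F.
C3: E(K, 0x2F) = 0x73; 0x12 ⊕ 0x73 = 0x61.
C4: E(K, 0x61) = 0x3D; 0x08 ⊕ 0x3D = 0x35.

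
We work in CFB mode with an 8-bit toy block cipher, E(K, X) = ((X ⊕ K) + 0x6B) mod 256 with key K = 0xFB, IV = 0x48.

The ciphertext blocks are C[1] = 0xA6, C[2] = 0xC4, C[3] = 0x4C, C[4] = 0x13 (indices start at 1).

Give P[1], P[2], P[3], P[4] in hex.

P[1] = 0xB8, P[2] = 0x0C, P[3] = 0xE6, P[4] = 0x31

CFB decryption: P_i = C_i ⊕ E(K, C_{i−1}), with C_{0} = IV.
P[1]: E(K, 0x48) = 0x1E; 0xA6 ⊕ 0x1E = 0xB8.
P[2]: E(K, 0xA6) = 0xC8; 0xC4 ⊕ 0xC8 = 0x0C.
P[3]: E(K, 0xC4) = 0xAA; 0x4C ⊕ 0xAA = 0xE6.
P[4]: E(K, 0x4C) = 0x22; 0x13 ⊕ 0x22 = 0x31.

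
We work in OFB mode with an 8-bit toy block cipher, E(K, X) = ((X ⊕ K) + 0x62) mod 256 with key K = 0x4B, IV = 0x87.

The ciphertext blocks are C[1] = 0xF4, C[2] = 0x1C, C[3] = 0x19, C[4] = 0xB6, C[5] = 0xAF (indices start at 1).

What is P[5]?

P[5] = 0x01

OFB decryption: S_i = E(K, S_{i−1}) with S_{0} = IV; P_i = C_i ⊕ S_i.
P[1]: S = E(K, 0x87) = 0x2E; 0xF4 ⊕ 0x2E = 0xDA.
P[2]: S = E(K, 0x2E) = 0xC7; 0x1C ⊕ 0xC7 = 0xDB.
P[3]: S = E(K, 0xC7) = 0xEE; 0x19 ⊕ 0xEE = 0xF7.
P[4]: S = E(K, 0xEE) = 0x07; 0xB6 ⊕ 0x07 = 0xB1.
P[5]: S = E(K, 0x07) = 0xAE; 0xAF ⊕ 0xAE = 0x01.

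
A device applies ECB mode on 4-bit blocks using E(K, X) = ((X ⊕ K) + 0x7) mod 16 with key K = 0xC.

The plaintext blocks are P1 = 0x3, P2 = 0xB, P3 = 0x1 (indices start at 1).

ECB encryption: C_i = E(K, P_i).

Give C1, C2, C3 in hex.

C1: E(K, 0x3) = 0x6.
C2: E(K, 0xB) = 0xE.
C3: E(K, 0x1) = 0x4.

C1 = 0x6, C2 = 0xE, C3 = 0x4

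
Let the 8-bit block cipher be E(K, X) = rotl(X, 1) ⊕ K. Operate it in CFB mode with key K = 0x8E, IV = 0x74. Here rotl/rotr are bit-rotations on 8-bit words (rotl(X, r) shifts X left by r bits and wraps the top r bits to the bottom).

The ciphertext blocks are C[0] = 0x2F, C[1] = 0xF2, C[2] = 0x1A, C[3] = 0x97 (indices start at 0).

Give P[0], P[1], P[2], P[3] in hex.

P[0] = 0x49, P[1] = 0x22, P[2] = 0x71, P[3] = 0x2D

CFB decryption: P_i = C_i ⊕ E(K, C_{i−1}), with C_{−1} = IV.
P[0]: E(K, 0x74) = 0x66; 0x2F ⊕ 0x66 = 0x49.
P[1]: E(K, 0x2F) = 0xD0; 0xF2 ⊕ 0xD0 = 0x22.
P[2]: E(K, 0xF2) = 0x6B; 0x1A ⊕ 0x6B = 0x71.
P[3]: E(K, 0x1A) = 0xBA; 0x97 ⊕ 0xBA = 0x2D.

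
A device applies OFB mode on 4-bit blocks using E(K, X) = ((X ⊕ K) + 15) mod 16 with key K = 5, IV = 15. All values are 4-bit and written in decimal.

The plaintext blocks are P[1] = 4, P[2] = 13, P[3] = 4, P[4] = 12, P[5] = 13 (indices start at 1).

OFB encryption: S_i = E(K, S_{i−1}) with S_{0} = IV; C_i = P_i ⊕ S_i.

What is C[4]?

C[4] = 11

C[1]: S = E(K, 15) = 9; 4 ⊕ 9 = 13.
C[2]: S = E(K, 9) = 11; 13 ⊕ 11 = 6.
C[3]: S = E(K, 11) = 13; 4 ⊕ 13 = 9.
C[4]: S = E(K, 13) = 7; 12 ⊕ 7 = 11.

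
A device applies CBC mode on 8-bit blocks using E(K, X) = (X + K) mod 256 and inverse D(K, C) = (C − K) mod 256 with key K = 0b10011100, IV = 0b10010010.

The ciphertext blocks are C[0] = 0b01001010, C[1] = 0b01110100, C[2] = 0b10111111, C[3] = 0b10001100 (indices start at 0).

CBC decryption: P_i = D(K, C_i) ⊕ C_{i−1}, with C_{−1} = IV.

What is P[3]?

P[3]: D(K, 0b10001100) = 0b11110000; 0b11110000 ⊕ 0b10111111 = 0b01001111.

P[3] = 0b01001111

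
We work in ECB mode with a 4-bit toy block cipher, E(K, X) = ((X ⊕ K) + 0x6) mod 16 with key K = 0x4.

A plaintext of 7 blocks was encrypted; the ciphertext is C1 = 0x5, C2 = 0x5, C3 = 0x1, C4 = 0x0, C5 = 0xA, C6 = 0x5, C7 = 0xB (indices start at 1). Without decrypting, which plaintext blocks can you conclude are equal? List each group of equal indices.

P1 = P2 = P6

ECB encrypts each block independently with the same key, so equal ciphertext blocks imply equal plaintext blocks.
C1 = C2 = C6 = 0x5, so P1 = P2 = P6.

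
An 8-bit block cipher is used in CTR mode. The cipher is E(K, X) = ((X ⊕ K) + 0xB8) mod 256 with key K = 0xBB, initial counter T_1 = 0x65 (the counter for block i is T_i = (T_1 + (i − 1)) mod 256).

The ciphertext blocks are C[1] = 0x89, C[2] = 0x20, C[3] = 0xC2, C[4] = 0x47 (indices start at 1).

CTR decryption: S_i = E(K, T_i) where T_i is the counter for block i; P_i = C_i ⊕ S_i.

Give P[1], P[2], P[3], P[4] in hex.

P[1]: T = 0x65, S = E(K, T) = 0x96; 0x89 ⊕ 0x96 = 0x1F.
P[2]: T = 0x66, S = E(K, T) = 0x95; 0x20 ⊕ 0x95 = 0xB5.
P[3]: T = 0x67, S = E(K, T) = 0x94; 0xC2 ⊕ 0x94 = 0x56.
P[4]: T = 0x68, S = E(K, T) = 0x8B; 0x47 ⊕ 0x8B = 0xCC.

P[1] = 0x1F, P[2] = 0xB5, P[3] = 0x56, P[4] = 0xCC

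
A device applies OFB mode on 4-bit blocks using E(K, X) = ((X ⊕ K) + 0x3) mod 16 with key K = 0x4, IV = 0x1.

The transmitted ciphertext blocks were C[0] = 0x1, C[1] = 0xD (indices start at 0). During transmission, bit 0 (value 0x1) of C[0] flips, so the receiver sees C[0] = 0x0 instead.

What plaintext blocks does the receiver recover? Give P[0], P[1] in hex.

OFB decryption: S_i = E(K, S_{i−1}) with S_{−1} = IV; P_i = C_i ⊕ S_i.
Only C[0] changed, to 0x0. In OFB, a change in C_i flips the same bit in P_i only; the keystream is unaffected. Decrypting the received ciphertext:
P[0]: S = E(K, 0x1) = 0x8; 0x0 ⊕ 0x8 = 0x8.
P[1]: S = E(K, 0x8) = 0xF; 0xD ⊕ 0xF = 0x2.
Blocks that differ from the original plaintext: P[0].

P[0] = 0x8, P[1] = 0x2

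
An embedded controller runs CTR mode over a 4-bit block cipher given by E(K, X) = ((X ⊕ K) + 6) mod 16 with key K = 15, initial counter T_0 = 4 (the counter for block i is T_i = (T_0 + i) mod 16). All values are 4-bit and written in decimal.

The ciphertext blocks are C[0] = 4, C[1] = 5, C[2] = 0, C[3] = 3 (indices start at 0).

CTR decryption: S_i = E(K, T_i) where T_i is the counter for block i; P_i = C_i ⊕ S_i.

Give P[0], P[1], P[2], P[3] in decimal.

P[0] = 5, P[1] = 5, P[2] = 15, P[3] = 13

P[0]: T = 4, S = E(K, T) = 1; 4 ⊕ 1 = 5.
P[1]: T = 5, S = E(K, T) = 0; 5 ⊕ 0 = 5.
P[2]: T = 6, S = E(K, T) = 15; 0 ⊕ 15 = 15.
P[3]: T = 7, S = E(K, T) = 14; 3 ⊕ 14 = 13.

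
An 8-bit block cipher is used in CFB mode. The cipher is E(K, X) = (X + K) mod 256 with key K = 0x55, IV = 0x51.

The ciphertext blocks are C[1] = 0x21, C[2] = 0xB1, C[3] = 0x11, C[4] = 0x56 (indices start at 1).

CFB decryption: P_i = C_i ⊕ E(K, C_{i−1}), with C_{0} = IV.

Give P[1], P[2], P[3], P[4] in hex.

P[1] = 0x87, P[2] = 0xC7, P[3] = 0x17, P[4] = 0x30

P[1]: E(K, 0x51) = 0xA6; 0x21 ⊕ 0xA6 = 0x87.
P[2]: E(K, 0x21) = 0x76; 0xB1 ⊕ 0x76 = 0xC7.
P[3]: E(K, 0xB1) = 0x06; 0x11 ⊕ 0x06 = 0x17.
P[4]: E(K, 0x11) = 0x66; 0x56 ⊕ 0x66 = 0x30.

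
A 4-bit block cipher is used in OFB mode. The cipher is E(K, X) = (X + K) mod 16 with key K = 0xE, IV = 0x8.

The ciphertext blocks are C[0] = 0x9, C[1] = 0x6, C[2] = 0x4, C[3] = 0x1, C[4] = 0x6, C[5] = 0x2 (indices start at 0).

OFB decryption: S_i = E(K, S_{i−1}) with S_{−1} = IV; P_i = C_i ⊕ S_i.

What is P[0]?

P[0]: S = E(K, 0x8) = 0x6; 0x9 ⊕ 0x6 = 0xF.

P[0] = 0xF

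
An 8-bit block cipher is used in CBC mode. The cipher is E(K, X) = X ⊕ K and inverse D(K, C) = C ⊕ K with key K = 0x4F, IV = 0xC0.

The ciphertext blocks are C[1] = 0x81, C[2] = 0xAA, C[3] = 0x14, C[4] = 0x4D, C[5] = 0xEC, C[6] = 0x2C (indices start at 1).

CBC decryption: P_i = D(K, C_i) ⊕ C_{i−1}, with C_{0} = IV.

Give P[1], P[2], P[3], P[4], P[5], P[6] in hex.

P[1] = 0x0E, P[2] = 0x64, P[3] = 0xF1, P[4] = 0x16, P[5] = 0xEE, P[6] = 0x8F

P[1]: D(K, 0x81) = 0xCE; 0xCE ⊕ 0xC0 = 0x0E.
P[2]: D(K, 0xAA) = 0xE5; 0xE5 ⊕ 0x81 = 0x64.
P[3]: D(K, 0x14) = 0x5B; 0x5B ⊕ 0xAA = 0xF1.
P[4]: D(K, 0x4D) = 0x02; 0x02 ⊕ 0x14 = 0x16.
P[5]: D(K, 0xEC) = 0xA3; 0xA3 ⊕ 0x4D = 0xEE.
P[6]: D(K, 0x2C) = 0x63; 0x63 ⊕ 0xEC = 0x8F.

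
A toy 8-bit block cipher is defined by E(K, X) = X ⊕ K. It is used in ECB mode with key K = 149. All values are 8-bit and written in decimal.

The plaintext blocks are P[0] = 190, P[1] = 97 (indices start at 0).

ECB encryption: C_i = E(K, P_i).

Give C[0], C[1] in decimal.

C[0] = 43, C[1] = 244

C[0]: E(K, 190) = 43.
C[1]: E(K, 97) = 244.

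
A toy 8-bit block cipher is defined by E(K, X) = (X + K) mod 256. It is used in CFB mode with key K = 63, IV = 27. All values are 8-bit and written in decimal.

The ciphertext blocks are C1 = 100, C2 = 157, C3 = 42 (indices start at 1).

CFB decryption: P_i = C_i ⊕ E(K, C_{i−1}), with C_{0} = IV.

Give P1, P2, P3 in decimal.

P1: E(K, 27) = 90; 100 ⊕ 90 = 62.
P2: E(K, 100) = 163; 157 ⊕ 163 = 62.
P3: E(K, 157) = 220; 42 ⊕ 220 = 246.

P1 = 62, P2 = 62, P3 = 246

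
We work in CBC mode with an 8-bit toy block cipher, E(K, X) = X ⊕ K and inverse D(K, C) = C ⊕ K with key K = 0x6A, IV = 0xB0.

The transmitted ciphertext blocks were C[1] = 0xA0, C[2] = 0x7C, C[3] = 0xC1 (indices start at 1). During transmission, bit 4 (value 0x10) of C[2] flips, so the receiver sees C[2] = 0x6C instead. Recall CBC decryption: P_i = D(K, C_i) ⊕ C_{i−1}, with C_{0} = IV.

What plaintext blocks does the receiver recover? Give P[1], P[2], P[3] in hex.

Only C[2] changed, to 0x6C. In CBC, a change in C_i garbles P_i and flips the same bit in P_{i+1}. Decrypting the received ciphertext:
P[1]: D(K, 0xA0) = 0xCA; 0xCA ⊕ 0xB0 = 0x7A.
P[2]: D(K, 0x6C) = 0x06; 0x06 ⊕ 0xA0 = 0xA6.
P[3]: D(K, 0xC1) = 0xAB; 0xAB ⊕ 0x6C = 0xC7.
Blocks that differ from the original plaintext: P[2], P[3].

P[1] = 0x7A, P[2] = 0xA6, P[3] = 0xC7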